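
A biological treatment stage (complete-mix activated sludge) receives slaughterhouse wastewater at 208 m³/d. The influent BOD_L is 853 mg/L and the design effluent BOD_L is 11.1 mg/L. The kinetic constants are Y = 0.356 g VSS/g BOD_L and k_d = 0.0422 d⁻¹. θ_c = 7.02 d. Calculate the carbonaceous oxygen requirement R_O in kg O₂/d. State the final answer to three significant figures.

Observed yield with endogenous decay: Y_obs = Y / (1 + k_d·θ_c) = 0.356 / (1 + 0.0422 × 7.02) = 0.356 / 1.296 = 0.2746 g VSS/g BOD_L.
Substrate removed = Q·(S₀ − S) = 208 m³/d × (853 − 11.1) g/m³ = 1.75×10^5 g/d = 175.1 kg/d.
P_X = Y_obs·Q·(S₀ − S) = 0.2746 × 175.1 = 48.09 kg VSS/d.
R_O = Q·(S₀ − S) − 1.42·P_X = 175.1 − 1.42 × 48.09 = 106.8 kg O₂/d.

R_O ≈ 107 kg O₂/d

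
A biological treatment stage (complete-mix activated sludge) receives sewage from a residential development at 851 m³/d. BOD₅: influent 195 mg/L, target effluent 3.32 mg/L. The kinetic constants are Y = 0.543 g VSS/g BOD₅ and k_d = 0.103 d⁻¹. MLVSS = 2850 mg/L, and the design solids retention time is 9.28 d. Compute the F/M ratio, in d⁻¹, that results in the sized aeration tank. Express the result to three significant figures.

F/M ≈ 0.395 d⁻¹

From the SRT design equation V = Y Q (S₀−S) θ_c / [X (1 + k_d θ_c)] = 0.543 × 851 × (195 − 3.32) × 9.28 / [2850 × (1 + 0.103 × 9.28)] = 8.22×10^5 / 5574 = 147.5 m³.
F/M = Q·S₀ / (V·X) = 851 × 195 / (147.5 × 2850) = 0.3949 g BOD₅·(g VSS·d)⁻¹.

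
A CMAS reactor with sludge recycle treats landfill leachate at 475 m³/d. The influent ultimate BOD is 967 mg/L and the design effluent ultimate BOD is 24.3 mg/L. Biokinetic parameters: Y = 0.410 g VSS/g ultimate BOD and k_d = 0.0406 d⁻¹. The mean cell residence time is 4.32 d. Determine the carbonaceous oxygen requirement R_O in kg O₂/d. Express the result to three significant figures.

R_O ≈ 226 kg O₂/d

Observed yield with endogenous decay: Y_obs = Y / (1 + k_d·θ_c) = 0.410 / (1 + 0.0406 × 4.32) = 0.410 / 1.175 = 0.3488 g VSS/g ultimate BOD.
Substrate removed = Q·(S₀ − S) = 475 m³/d × (967 − 24.3) g/m³ = 4.48×10^5 g/d = 447.8 kg/d.
Net sludge production P_X = 0.3488 × 447.8 = 156.2 kg VSS/d.
R_O = Q·ΔS − 1.42 P_X = 447.8 − 221.8 = 226.0 kg O₂/d.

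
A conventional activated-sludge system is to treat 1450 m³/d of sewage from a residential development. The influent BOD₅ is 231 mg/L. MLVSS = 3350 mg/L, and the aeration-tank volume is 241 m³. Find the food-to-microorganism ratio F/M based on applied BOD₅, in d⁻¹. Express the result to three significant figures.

F/M ≈ 0.415 d⁻¹

Food-to-microorganism ratio F/M = Q S₀ / (V X) = 1450 × 231 / (241.0 × 3350) = 0.4149 d⁻¹.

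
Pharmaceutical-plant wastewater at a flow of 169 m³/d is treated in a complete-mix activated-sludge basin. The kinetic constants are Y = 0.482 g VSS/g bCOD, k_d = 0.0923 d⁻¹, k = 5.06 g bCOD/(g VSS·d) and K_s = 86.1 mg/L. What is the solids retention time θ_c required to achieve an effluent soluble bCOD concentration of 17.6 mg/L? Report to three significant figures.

Specific growth rate at S = 17.6 mg/L: μ = YkS/(K_s+S) = 0.482·5.06·17.6/(86.1+17.6) = 0.4139 d⁻¹.
Then 1/θ_c = μ − k_d = 0.4139 − 0.0923 = 0.3216 d⁻¹, giving θ_c = 3.109 d.

θ_c ≈ 3.11 d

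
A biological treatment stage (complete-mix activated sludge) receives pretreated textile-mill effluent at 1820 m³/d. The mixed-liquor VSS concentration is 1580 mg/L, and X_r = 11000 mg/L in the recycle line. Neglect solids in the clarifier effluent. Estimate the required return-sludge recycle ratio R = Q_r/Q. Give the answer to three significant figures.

Mass balance around the secondary clarifier (neglecting effluent solids): R = X / (X_r − X) = 1580 / (11000 − 1580) = 0.1677.

R ≈ 0.168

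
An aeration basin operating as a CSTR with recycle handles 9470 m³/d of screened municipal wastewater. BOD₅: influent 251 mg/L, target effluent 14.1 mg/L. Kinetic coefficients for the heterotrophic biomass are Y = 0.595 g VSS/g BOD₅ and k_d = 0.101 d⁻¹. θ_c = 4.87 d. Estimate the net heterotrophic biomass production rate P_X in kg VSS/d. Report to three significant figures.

Y_obs = Y / (1 + k_d θ_c) = 0.595 / (1 + 0.101 × 4.87) = 0.595 / 1.492 = 0.3988.
ΔS = 251 − 14.1 = 236.9 mg/L, so the substrate removal rate is 9470 × 236.9/1000 = 2243 kg BOD₅/d.
P_X = Y_obs · Q(S₀ − S) = 0.3988 × 2243 = 894.7 kg VSS/d.

P_X ≈ 895 kg VSS/d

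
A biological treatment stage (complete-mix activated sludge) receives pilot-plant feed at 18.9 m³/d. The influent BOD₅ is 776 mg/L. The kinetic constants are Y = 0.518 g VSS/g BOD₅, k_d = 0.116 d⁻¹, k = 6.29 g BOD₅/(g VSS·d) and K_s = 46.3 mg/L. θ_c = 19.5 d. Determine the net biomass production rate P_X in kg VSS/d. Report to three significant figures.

From the Monod/SRT balance for a CMAS, S = K_s·(1+k_d θ_c)/[θ_c·(Y k − k_d) − 1] = 46.3 × (1 + 0.116 × 19.5) / [19.5 × (0.518 × 6.29 − 0.116) − 1] = 151.0 / 60.27 = 2.506 mg/L.
Observed yield with endogenous decay: Y_obs = Y / (1 + k_d·θ_c) = 0.518 / (1 + 0.116 × 19.5) = 0.518 / 3.262 = 0.1588 g VSS/g BOD₅.
Q·(S₀ − S) = 18.9 × (776 − 2.51) × 10⁻³ = 14.62 kg/d removed.
So the net sludge growth is P_X = 0.1588 × 14.62 = 2.321 kg VSS/d.

P_X ≈ 2.32 kg VSS/d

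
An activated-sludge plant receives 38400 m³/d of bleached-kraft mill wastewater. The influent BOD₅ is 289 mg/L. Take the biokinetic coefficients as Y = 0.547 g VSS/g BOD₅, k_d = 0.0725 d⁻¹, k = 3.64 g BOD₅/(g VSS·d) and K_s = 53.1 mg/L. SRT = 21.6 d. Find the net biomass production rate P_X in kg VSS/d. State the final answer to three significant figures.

For a completely mixed reactor with recycle the Lawrence–McCarty relation gives S = K_s·(1 + k_d·θ_c) / [θ_c·(Y·k − k_d) − 1] = 53.1 × (1 + 0.0725 × 21.6) / [21.6 × (0.547 × 3.64 − 0.0725) − 1] = 136.3 / 40.44 = 3.369 mg/L.
Correct the yield for decay: Y_obs = Y/(1 + k_d θ_c) = 0.547 / (1 + 0.0725 × 21.6) = 0.547 / 2.566 = 0.2132.
Mass of BOD₅ removed per day: Q(S₀ − S) = 38400 × 285.6 g/m³ = 10968 kg/d.
P_X = Y_obs · Q(S₀ − S) = 0.2132 × 10968 = 2338 kg VSS/d.

P_X ≈ 2340 kg VSS/d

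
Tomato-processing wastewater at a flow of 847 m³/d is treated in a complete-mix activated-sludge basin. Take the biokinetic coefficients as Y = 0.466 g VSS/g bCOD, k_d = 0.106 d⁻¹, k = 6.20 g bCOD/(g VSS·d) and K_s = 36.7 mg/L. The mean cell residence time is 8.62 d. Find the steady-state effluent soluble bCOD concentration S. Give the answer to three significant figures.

S ≈ 3.05 mg/L

Effluent substrate depends only on kinetics and SRT: S = K_s(1 + k_d θ_c) / [θ_c(Yk − k_d) − 1] = 36.7 × (1 + 0.106 × 8.62) / [8.62 × (0.466 × 6.20 − 0.106) − 1] = 70.23 / 22.99 = 3.055 mg/L.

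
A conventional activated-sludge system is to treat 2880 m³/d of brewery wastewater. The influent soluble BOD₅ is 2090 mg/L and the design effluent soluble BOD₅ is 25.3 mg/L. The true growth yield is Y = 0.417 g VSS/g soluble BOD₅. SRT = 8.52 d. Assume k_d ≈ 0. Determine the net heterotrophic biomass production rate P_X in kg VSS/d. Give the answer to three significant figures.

Since k_d ≈ 0, Y_obs = Y = 0.417 g VSS/g soluble BOD₅.
Q·(S₀ − S) = 2880 × (2090 − 25.3) × 10⁻³ = 5946 kg/d removed.
P_X = Y_obs · Q(S₀ − S) = 0.4170 × 5946 = 2480 kg VSS/d.

P_X ≈ 2480 kg VSS/d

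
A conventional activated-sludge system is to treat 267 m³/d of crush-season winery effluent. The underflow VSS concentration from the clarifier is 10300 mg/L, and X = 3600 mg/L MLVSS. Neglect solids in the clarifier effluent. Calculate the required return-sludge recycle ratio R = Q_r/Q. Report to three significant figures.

R ≈ 0.537

Solids balance on the clarifier gives (1+R)X = R·X_r, so R = X/(X_r − X) = 3600 / (10300 − 3600) = 0.5373.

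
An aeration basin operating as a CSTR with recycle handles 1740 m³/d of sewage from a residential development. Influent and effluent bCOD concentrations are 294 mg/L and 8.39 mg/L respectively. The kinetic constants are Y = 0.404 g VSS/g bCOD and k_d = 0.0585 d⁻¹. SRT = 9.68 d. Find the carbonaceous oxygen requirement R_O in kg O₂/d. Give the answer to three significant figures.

Correct the yield for decay: Y_obs = Y/(1 + k_d θ_c) = 0.404 / (1 + 0.0585 × 9.68) = 0.404 / 1.566 = 0.2579.
ΔS = 294 − 8.39 = 285.6 mg/L, so the substrate removal rate is 1740 × 285.6/1000 = 497.0 kg bCOD/d.
Net sludge production P_X = 0.2579 × 497.0 = 128.2 kg VSS/d.
R_O = Q·(S₀ − S) − 1.42·P_X = 497.0 − 1.42 × 128.2 = 314.9 kg O₂/d.

R_O ≈ 315 kg O₂/d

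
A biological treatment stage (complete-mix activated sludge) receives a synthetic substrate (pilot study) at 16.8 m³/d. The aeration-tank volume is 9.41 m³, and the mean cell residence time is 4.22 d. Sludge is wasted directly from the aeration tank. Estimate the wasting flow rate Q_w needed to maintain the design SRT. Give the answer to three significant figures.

For wasting at MLVSS concentration, Q_w = V/θ_c = 9.410/4.22 = 2.230 m³/d.

Q_w ≈ 2.23 m³/d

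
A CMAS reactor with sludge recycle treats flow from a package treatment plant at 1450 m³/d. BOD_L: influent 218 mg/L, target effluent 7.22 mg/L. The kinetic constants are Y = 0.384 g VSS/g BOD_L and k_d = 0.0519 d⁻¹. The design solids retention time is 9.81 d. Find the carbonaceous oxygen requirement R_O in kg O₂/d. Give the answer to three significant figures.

R_O ≈ 195 kg O₂/d

Correct the yield for decay: Y_obs = Y/(1 + k_d θ_c) = 0.384 / (1 + 0.0519 × 9.81) = 0.384 / 1.509 = 0.2544.
ΔS = 218 − 7.22 = 210.8 mg/L, so the substrate removal rate is 1450 × 210.8/1000 = 305.6 kg BOD_L/d.
Net sludge production P_X = 0.2544 × 305.6 = 77.77 kg VSS/d.
R_O = Q·(S₀ − S) − 1.42·P_X = 305.6 − 1.42 × 77.77 = 195.2 kg O₂/d.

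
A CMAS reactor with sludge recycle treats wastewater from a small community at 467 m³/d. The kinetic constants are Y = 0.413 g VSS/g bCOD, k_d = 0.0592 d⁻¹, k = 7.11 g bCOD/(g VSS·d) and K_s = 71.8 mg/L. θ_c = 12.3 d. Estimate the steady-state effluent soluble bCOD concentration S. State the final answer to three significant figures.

For a completely mixed reactor with recycle the Lawrence–McCarty relation gives S = K_s·(1 + k_d·θ_c) / [θ_c·(Y·k − k_d) − 1] = 71.8 × (1 + 0.0592 × 12.3) / [12.3 × (0.413 × 7.11 − 0.0592) − 1] = 124.1 / 34.39 = 3.608 mg/L.

S ≈ 3.61 mg/L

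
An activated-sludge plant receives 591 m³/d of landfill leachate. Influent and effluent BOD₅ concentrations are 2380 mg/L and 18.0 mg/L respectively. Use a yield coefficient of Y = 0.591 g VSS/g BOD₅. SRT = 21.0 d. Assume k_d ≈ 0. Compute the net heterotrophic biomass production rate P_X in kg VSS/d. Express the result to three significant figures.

P_X ≈ 825 kg VSS/d

Since k_d ≈ 0, Y_obs = Y = 0.591 g VSS/g BOD₅.
Q·(S₀ − S) = 591 × (2380 − 18.0) × 10⁻³ = 1396 kg/d removed.
So the net sludge growth is P_X = 0.5910 × 1396 = 825.0 kg VSS/d.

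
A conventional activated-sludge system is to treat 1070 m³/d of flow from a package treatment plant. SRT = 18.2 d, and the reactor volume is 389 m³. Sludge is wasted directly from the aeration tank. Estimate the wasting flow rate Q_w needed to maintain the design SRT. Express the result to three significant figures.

Q_w ≈ 21.4 m³/d

Wasting from the aeration tank: Q_w = V / θ_c = 389.0 / 18.2 = 21.37 m³/d.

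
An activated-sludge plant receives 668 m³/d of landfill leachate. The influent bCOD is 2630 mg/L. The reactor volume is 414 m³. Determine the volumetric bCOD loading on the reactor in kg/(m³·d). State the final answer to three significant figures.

L_v = Q S₀ / V = 668 × 2630 × 10⁻³ / 414.0 = 4.244 kg/(m³·d).

L_v ≈ 4.24 kg bCOD/(m³·d)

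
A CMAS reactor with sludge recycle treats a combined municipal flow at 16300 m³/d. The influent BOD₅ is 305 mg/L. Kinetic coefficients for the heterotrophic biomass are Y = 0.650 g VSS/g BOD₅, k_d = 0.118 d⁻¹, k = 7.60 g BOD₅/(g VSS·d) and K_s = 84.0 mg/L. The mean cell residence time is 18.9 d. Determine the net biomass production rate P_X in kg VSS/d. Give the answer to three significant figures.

Effluent substrate depends only on kinetics and SRT: S = K_s(1 + k_d θ_c) / [θ_c(Yk − k_d) − 1] = 84.0 × (1 + 0.118 × 18.9) / [18.9 × (0.650 × 7.60 − 0.118) − 1] = 271.3 / 90.14 = 3.010 mg/L.
The observed yield is Y_obs = Y/(1 + k_d·θ_c) = 0.650 / (1 + 0.118 × 18.9) = 0.650 / 3.230 = 0.2012 g VSS per g BOD₅ removed.
Q·(S₀ − S) = 16300 × (305 − 3.01) × 10⁻³ = 4922 kg/d removed.
Biomass produced: P_X = Y_obs·Q·ΔS = 0.2012 × 4922 ≈ 990.5 kg VSS/d.

P_X ≈ 991 kg VSS/d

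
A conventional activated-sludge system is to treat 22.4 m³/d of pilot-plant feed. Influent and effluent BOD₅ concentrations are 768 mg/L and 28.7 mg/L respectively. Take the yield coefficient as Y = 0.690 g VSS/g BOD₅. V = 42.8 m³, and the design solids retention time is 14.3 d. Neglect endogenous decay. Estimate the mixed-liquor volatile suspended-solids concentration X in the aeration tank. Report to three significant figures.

X ≈ 3820 mg/L

From V·X = Y·Q·(S₀ − S)·θ_c (decay neglected): X = 0.690 × 22.4 × (768 − 28.7) × 14.3 / 42.8 = 3818 mg/L.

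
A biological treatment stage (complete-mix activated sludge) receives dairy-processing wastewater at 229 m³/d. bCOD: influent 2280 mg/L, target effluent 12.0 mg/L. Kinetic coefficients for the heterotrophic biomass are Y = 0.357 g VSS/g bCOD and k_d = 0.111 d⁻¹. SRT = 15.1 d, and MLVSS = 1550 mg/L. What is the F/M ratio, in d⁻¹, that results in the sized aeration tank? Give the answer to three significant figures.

F/M ≈ 0.499 d⁻¹

From the SRT design equation V = Y Q (S₀−S) θ_c / [X (1 + k_d θ_c)] = 0.357 × 229 × (2280 − 12.0) × 15.1 / [1550 × (1 + 0.111 × 15.1)] = 2.8×10^6 / 4148 = 675.0 m³.
F/M = applied load / biomass = Q·S₀/(V·X) = 229 × 2280 / (675.0 × 1550) = 0.4991 d⁻¹.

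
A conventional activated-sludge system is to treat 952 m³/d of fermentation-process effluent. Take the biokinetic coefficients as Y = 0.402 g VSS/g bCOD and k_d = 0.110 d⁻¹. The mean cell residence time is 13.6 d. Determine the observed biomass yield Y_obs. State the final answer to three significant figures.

The observed yield is Y_obs = Y/(1 + k_d·θ_c) = 0.402 / (1 + 0.110 × 13.6) = 0.402 / 2.496 = 0.1611 g VSS per g bCOD removed.

Y_obs ≈ 0.161 g VSS/g bCOD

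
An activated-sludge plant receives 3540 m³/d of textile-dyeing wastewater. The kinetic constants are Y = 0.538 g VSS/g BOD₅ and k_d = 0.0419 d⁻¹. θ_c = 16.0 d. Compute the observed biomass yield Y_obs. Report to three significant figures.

Correct the yield for decay: Y_obs = Y/(1 + k_d θ_c) = 0.538 / (1 + 0.0419 × 16.0) = 0.538 / 1.670 = 0.3221.

Y_obs ≈ 0.322 g VSS/g BOD₅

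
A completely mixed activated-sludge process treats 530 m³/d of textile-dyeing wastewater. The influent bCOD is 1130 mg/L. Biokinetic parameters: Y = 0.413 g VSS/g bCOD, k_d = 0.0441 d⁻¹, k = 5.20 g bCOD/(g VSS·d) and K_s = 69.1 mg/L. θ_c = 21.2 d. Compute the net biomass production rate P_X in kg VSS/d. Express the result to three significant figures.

P_X ≈ 127 kg VSS/d

Effluent substrate depends only on kinetics and SRT: S = K_s(1 + k_d θ_c) / [θ_c(Yk − k_d) − 1] = 69.1 × (1 + 0.0441 × 21.2) / [21.2 × (0.413 × 5.20 − 0.0441) − 1] = 133.7 / 43.59 = 3.067 mg/L.
Y_obs = Y / (1 + k_d θ_c) = 0.413 / (1 + 0.0441 × 21.2) = 0.413 / 1.935 = 0.2134.
Mass of bCOD removed per day: Q(S₀ − S) = 530 × 1127 g/m³ = 597.3 kg/d.
Net biomass production P_X = Y_obs × Q·(S₀ − S) = 0.2134 × 597.3 = 127.5 kg VSS/d.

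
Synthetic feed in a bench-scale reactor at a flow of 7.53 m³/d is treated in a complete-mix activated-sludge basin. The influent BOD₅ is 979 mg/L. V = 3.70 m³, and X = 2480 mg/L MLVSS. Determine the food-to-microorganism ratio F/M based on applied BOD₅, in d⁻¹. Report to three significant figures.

F/M = applied load / biomass = Q·S₀/(V·X) = 7.53 × 979 / (3.700 × 2480) = 0.8034 d⁻¹.

F/M ≈ 0.803 d⁻¹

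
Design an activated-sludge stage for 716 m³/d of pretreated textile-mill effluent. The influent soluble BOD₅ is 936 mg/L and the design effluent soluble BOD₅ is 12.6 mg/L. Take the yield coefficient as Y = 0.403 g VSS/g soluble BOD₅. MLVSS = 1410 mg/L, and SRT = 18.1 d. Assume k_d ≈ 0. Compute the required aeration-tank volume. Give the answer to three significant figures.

V ≈ 3420 m³

V·X = Y·Q·ΔS·θ_c gives V = 0.403 × 716 × (936 − 12.6) × 18.1 / 1410 = 3420 m³.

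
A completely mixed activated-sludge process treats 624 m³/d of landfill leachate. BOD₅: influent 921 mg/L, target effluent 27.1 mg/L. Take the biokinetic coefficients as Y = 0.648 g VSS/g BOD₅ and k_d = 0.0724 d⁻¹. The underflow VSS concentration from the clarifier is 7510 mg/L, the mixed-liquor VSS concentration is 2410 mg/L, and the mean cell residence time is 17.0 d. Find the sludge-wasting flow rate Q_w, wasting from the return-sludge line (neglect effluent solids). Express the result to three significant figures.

Q_w ≈ 21.6 m³/d

From the SRT design equation V = Y Q (S₀−S) θ_c / [X (1 + k_d θ_c)] = 0.648 × 624 × (921 − 27.1) × 17.0 / [2410 × (1 + 0.0724 × 17.0)] = 6.14×10^6 / 5376 = 1143 m³.
Wasting from the return line (neglecting effluent solids): Q_w = V·X / (θ_c·X_r) = 1143 × 2410 / (17.0 × 7510) = 21.57 m³/d.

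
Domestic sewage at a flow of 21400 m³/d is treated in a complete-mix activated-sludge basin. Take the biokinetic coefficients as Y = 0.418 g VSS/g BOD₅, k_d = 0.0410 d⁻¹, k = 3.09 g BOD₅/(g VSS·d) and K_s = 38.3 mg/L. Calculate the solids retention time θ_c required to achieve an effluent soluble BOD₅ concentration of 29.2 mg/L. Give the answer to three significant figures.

θ_c ≈ 1.93 d

From 1/θ_c = Y·k·S/(K_s + S) − k_d: Y·k·S/(K_s+S) = 0.418 × 3.09 × 29.2 / (38.3 + 29.2) = 0.5587 d⁻¹.
1/θ_c = 0.5587 − 0.0410 = 0.5177 d⁻¹, so θ_c = 1.931 d.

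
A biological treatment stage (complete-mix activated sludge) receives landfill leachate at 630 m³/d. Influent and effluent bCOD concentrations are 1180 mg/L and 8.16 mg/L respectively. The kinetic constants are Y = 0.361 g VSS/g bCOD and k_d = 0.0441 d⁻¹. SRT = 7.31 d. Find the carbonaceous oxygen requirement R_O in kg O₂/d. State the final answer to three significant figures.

Correct the yield for decay: Y_obs = Y/(1 + k_d θ_c) = 0.361 / (1 + 0.0441 × 7.31) = 0.361 / 1.322 = 0.2730.
Q·(S₀ − S) = 630 × (1180 − 8.16) × 10⁻³ = 738.3 kg/d removed.
Biomass synthesised: P_X = Y_obs × 738.3 = 201.5 kg VSS/d.
Carbonaceous O₂ demand = substrate oxidised − cell-mass equivalent = 738.3 − 1.42 × 201.5 = 452.1 kg O₂/d.

R_O ≈ 452 kg O₂/d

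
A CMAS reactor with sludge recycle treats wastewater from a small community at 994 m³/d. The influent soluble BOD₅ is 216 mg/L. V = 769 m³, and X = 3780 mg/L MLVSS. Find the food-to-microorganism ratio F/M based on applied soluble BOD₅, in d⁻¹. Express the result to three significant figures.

F/M ≈ 0.0739 d⁻¹

F/M = Q·S₀ / (V·X) = 994 × 216 / (769.0 × 3780) = 0.07386 g soluble BOD₅·(g VSS·d)⁻¹.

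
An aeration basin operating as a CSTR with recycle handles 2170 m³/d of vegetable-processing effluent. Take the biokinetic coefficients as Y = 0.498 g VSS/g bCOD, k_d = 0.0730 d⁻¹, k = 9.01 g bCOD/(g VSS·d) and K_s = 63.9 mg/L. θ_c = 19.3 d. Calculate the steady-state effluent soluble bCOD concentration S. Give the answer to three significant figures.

From the Monod/SRT balance for a CMAS, S = K_s·(1+k_d θ_c)/[θ_c·(Y k − k_d) − 1] = 63.9 × (1 + 0.0730 × 19.3) / [19.3 × (0.498 × 9.01 − 0.0730) − 1] = 153.9 / 84.19 = 1.828 mg/L.

S ≈ 1.83 mg/L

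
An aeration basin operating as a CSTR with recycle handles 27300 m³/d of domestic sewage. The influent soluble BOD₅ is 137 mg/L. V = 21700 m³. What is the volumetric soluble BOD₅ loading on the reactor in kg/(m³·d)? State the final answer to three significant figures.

L_v = Q S₀ / V = 27300 × 137 × 10⁻³ / 21700 = 0.1724 kg/(m³·d).

L_v ≈ 0.172 kg soluble BOD₅/(m³·d)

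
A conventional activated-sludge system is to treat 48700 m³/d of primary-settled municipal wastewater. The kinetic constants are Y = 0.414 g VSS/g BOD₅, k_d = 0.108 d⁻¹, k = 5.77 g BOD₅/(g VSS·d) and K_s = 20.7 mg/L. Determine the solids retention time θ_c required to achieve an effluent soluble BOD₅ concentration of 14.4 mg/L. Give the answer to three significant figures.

θ_c ≈ 1.15 d

Specific growth rate at S = 14.4 mg/L: μ = YkS/(K_s+S) = 0.414·5.77·14.4/(20.7+14.4) = 0.9800 d⁻¹.
Then 1/θ_c = μ − k_d = 0.9800 − 0.108 = 0.8720 d⁻¹, giving θ_c = 1.147 d.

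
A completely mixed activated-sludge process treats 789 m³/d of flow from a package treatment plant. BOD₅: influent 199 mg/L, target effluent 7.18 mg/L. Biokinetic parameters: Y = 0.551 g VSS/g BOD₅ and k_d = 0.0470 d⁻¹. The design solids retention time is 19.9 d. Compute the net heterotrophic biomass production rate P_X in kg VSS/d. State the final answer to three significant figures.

Y_obs = Y / (1 + k_d θ_c) = 0.551 / (1 + 0.0470 × 19.9) = 0.551 / 1.935 = 0.2847.
ΔS = 199 − 7.18 = 191.8 mg/L, so the substrate removal rate is 789 × 191.8/1000 = 151.3 kg BOD₅/d.
Biomass produced: P_X = Y_obs·Q·ΔS = 0.2847 × 151.3 ≈ 43.09 kg VSS/d.

P_X ≈ 43.1 kg VSS/d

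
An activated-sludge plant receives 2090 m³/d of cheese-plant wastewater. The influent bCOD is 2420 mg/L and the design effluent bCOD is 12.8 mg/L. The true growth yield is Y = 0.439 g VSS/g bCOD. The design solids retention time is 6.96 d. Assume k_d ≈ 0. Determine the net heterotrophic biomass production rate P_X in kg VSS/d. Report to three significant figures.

Since k_d ≈ 0, Y_obs = Y = 0.439 g VSS/g bCOD.
Mass of bCOD removed per day: Q(S₀ − S) = 2090 × 2407 g/m³ = 5031 kg/d.
Net biomass production P_X = Y_obs × Q·(S₀ − S) = 0.4390 × 5031 = 2209 kg VSS/d.

P_X ≈ 2210 kg VSS/d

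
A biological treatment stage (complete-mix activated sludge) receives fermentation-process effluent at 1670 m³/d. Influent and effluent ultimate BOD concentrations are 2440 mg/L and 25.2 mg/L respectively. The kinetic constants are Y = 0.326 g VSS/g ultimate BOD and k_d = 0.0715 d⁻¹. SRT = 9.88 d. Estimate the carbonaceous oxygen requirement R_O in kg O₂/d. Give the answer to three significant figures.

The observed yield is Y_obs = Y/(1 + k_d·θ_c) = 0.326 / (1 + 0.0715 × 9.88) = 0.326 / 1.706 = 0.1910 g VSS per g ultimate BOD removed.
Mass of ultimate BOD removed per day: Q(S₀ − S) = 1670 × 2415 g/m³ = 4033 kg/d.
P_X = Y_obs·Q·(S₀ − S) = 0.1910 × 4033 = 770.4 kg VSS/d.
R_O = Q·ΔS − 1.42 P_X = 4033 − 1094 = 2939 kg O₂/d.

R_O ≈ 2940 kg O₂/d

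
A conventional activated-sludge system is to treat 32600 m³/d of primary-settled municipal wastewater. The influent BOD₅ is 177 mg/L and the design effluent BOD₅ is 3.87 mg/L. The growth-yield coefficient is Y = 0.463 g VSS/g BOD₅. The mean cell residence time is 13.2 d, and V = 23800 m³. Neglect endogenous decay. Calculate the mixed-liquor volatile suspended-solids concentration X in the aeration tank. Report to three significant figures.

X ≈ 1450 mg/L

From V·X = Y·Q·(S₀ − S)·θ_c (decay neglected): X = 0.463 × 32600 × (177 − 3.87) × 13.2 / 23800 = 1449 mg/L.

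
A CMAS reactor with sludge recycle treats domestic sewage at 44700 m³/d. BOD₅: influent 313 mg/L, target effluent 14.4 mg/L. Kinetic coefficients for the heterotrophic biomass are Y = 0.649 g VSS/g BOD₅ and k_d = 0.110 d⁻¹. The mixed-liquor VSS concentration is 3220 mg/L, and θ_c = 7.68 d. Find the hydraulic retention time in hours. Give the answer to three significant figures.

τ ≈ 6.01 h

Steady-state biomass mass balance: V·X·(1 + k_d·θ_c) = Y·Q·(S₀ − S)·θ_c, so V = 0.649 × 44700 × (313 − 14.4) × 7.68 / [3220 × (1 + 0.110 × 7.68)] = 6.65×10^7 / 5940 = 11199 m³.
τ = V/Q = 11199/44700 = 0.2505 d, or 6.013 h.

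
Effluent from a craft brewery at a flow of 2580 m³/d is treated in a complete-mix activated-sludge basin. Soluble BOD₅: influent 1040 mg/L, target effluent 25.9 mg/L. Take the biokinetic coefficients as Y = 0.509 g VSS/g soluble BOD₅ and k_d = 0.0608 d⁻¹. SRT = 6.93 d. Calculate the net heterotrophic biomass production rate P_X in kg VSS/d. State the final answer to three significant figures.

The observed yield is Y_obs = Y/(1 + k_d·θ_c) = 0.509 / (1 + 0.0608 × 6.93) = 0.509 / 1.421 = 0.3581 g VSS per g soluble BOD₅ removed.
Substrate removed = Q·(S₀ − S) = 2580 m³/d × (1040 − 25.9) g/m³ = 2.62×10^6 g/d = 2616 kg/d.
Biomass produced: P_X = Y_obs·Q·ΔS = 0.3581 × 2616 ≈ 937.0 kg VSS/d.

P_X ≈ 937 kg VSS/d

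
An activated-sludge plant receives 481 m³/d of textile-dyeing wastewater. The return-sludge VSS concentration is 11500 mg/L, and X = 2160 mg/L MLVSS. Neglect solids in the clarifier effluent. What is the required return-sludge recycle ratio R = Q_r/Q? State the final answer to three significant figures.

Solids balance on the clarifier gives (1+R)X = R·X_r, so R = X/(X_r − X) = 2160 / (11500 − 2160) = 0.2313.

R ≈ 0.231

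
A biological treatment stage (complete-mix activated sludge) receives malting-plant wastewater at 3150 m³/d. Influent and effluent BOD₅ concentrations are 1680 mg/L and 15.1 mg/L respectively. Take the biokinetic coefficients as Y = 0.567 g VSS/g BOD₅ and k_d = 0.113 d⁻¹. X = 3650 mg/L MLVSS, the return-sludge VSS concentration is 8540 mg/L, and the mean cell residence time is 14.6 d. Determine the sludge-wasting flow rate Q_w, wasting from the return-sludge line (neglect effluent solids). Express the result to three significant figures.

Q_w ≈ 131 m³/d

Rearranging the biomass balance for a CMAS with decay, V = Y·Q·ΔS·θ_c / [X·(1+k_d θ_c)] = 0.567 × 3150 × (1680 − 15.1) × 14.6 / [3650 × (1 + 0.113 × 14.6)] = 4.34×10^7 / 9672 = 4489 m³.
Wasting from the return line (neglecting effluent solids): Q_w = V·X / (θ_c·X_r) = 4489 × 3650 / (14.6 × 8540) = 131.4 m³/d.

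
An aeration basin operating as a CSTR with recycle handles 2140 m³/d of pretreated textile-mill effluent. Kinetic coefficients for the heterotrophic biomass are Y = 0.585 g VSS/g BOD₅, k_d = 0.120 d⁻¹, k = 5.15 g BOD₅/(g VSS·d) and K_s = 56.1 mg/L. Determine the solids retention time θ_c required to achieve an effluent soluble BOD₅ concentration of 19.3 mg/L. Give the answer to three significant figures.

From 1/θ_c = Y·k·S/(K_s + S) − k_d: Y·k·S/(K_s+S) = 0.585 × 5.15 × 19.3 / (56.1 + 19.3) = 0.7712 d⁻¹.
Then 1/θ_c = μ − k_d = 0.7712 − 0.120 = 0.6512 d⁻¹, giving θ_c = 1.536 d.

θ_c ≈ 1.54 d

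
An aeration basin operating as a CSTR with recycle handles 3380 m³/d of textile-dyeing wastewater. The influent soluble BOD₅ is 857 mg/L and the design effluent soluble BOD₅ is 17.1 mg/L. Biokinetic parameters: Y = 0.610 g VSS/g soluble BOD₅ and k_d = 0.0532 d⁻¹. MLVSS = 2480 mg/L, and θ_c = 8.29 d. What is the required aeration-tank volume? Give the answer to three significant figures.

From the SRT design equation V = Y Q (S₀−S) θ_c / [X (1 + k_d θ_c)] = 0.610 × 3380 × (857 − 17.1) × 8.29 / [2480 × (1 + 0.0532 × 8.29)] = 1.44×10^7 / 3574 = 4017 m³.

V ≈ 4020 m³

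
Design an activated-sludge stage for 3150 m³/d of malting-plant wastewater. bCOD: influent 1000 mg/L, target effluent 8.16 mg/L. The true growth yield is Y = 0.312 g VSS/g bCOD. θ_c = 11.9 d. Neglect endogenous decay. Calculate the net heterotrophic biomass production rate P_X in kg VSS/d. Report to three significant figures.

P_X ≈ 975 kg VSS/d

No decay correction is needed, so Y_obs = Y = 0.312.
Mass of bCOD removed per day: Q(S₀ − S) = 3150 × 991.8 g/m³ = 3124 kg/d.
Net biomass production P_X = Y_obs × Q·(S₀ − S) = 0.3120 × 3124 = 974.8 kg VSS/d.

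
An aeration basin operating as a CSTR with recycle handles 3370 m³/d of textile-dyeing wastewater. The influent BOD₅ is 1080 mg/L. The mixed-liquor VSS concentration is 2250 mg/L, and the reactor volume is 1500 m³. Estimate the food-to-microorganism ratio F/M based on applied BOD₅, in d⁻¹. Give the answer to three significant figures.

F/M ≈ 1.08 d⁻¹

F/M = Q·S₀ / (V·X) = 3370 × 1080 / (1500 × 2250) = 1.078 g BOD₅·(g VSS·d)⁻¹.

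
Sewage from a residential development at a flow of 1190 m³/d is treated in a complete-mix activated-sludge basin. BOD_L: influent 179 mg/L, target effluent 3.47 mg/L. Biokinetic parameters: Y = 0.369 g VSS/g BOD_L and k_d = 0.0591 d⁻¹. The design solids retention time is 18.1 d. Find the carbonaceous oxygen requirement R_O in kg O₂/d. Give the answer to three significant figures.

The observed yield is Y_obs = Y/(1 + k_d·θ_c) = 0.369 / (1 + 0.0591 × 18.1) = 0.369 / 2.070 = 0.1783 g VSS per g BOD_L removed.
ΔS = 179 − 3.47 = 175.5 mg/L, so the substrate removal rate is 1190 × 175.5/1000 = 208.9 kg BOD_L/d.
P_X = Y_obs·Q·(S₀ − S) = 0.1783 × 208.9 = 37.24 kg VSS/d.
R_O = Q·(S₀ − S) − 1.42·P_X = 208.9 − 1.42 × 37.24 = 156.0 kg O₂/d.

R_O ≈ 156 kg O₂/d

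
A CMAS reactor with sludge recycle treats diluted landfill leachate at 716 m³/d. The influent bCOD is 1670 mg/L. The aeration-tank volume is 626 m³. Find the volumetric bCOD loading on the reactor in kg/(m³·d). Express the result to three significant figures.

L_v ≈ 1.91 kg bCOD/(m³·d)

Applied bCOD load per unit volume = Q·S₀/V = (716 × 1670/1000)/626.0 = 1.910 kg bCOD·m⁻³·d⁻¹.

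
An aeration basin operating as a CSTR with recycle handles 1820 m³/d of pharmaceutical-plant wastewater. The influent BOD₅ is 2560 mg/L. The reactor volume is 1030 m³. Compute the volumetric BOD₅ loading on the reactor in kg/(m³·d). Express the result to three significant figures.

L_v = Q S₀ / V = 1820 × 2560 × 10⁻³ / 1030 = 4.523 kg/(m³·d).

L_v ≈ 4.52 kg BOD₅/(m³·d)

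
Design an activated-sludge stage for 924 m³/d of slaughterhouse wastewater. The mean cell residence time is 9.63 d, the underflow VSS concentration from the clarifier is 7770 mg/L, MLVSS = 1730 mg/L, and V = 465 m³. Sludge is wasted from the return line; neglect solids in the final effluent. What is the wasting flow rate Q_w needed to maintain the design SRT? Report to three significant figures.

θ_c = V·X/(Q_w·X_r) when wasting from the recycle, so Q_w = V·X/(θ_c·X_r) = 465.0 × 1730 / (9.63 × 7770) = 10.75 m³/d.

Q_w ≈ 10.8 m³/d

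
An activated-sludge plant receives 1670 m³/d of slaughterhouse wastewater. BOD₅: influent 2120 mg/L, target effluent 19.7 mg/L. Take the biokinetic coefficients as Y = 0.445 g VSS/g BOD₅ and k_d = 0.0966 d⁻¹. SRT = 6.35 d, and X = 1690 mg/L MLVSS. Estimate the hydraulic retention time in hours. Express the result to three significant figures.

From the SRT design equation V = Y Q (S₀−S) θ_c / [X (1 + k_d θ_c)] = 0.445 × 1670 × (2120 − 19.7) × 6.35 / [1690 × (1 + 0.0966 × 6.35)] = 9.91×10^6 / 2727 = 3635 m³.
Hydraulic retention time τ = V/Q = 3635 / 1670 = 2.177 d = 52.24 h.

τ ≈ 52.2 h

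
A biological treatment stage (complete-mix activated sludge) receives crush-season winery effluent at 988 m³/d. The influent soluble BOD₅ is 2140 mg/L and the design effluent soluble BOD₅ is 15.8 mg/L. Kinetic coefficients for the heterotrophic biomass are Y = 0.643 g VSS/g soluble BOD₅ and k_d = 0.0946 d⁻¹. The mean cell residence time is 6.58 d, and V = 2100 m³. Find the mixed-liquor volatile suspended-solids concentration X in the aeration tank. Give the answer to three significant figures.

X ≈ 2610 mg/L

X = Y·Q·ΔS·θ_c / [V·(1 + k_d θ_c)] = 0.643 × 988 × (2140 − 15.8) × 6.58 / [2100 × (1 + 0.0946 × 6.58)] = 2606 mg/L.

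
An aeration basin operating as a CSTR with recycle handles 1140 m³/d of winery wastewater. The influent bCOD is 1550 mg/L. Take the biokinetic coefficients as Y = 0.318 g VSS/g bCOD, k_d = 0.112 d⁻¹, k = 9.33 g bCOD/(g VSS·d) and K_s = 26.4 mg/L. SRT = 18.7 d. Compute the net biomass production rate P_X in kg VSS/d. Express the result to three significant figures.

P_X ≈ 181 kg VSS/d

Effluent substrate depends only on kinetics and SRT: S = K_s(1 + k_d θ_c) / [θ_c(Yk − k_d) − 1] = 26.4 × (1 + 0.112 × 18.7) / [18.7 × (0.318 × 9.33 − 0.112) − 1] = 81.69 / 52.39 = 1.559 mg/L.
Observed yield with endogenous decay: Y_obs = Y / (1 + k_d·θ_c) = 0.318 / (1 + 0.112 × 18.7) = 0.318 / 3.094 = 0.1028 g VSS/g bCOD.
Q·(S₀ − S) = 1140 × (1550 − 1.56) × 10⁻³ = 1765 kg/d removed.
P_X = Y_obs · Q(S₀ − S) = 0.1028 × 1765 = 181.4 kg VSS/d.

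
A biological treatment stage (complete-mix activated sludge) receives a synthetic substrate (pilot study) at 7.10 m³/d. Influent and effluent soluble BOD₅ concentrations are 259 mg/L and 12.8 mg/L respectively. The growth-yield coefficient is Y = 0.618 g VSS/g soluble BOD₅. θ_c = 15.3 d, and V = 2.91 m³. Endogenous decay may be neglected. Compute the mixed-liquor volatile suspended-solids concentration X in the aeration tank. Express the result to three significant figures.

Without decay, X = Y Q (S₀−S) θ_c / V = 0.618 × 7.10 × (259 − 12.8) × 15.3 / 2.91 = 5680 mg/L.

X ≈ 5680 mg/L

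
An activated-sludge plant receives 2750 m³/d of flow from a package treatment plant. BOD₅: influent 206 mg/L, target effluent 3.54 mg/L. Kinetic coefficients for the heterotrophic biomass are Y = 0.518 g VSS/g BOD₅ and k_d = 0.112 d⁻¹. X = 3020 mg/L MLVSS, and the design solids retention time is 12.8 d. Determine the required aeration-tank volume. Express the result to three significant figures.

Steady-state biomass mass balance: V·X·(1 + k_d·θ_c) = Y·Q·(S₀ − S)·θ_c, so V = 0.518 × 2750 × (206 − 3.54) × 12.8 / [3020 × (1 + 0.112 × 12.8)] = 3.69×10^6 / 7349 = 502.3 m³.

V ≈ 502 m³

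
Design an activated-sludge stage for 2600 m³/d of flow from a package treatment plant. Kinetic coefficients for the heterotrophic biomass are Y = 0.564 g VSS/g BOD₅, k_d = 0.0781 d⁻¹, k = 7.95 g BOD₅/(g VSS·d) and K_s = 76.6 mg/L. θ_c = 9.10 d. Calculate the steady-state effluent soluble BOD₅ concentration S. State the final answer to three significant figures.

S ≈ 3.35 mg/L

For a completely mixed reactor with recycle the Lawrence–McCarty relation gives S = K_s·(1 + k_d·θ_c) / [θ_c·(Y·k − k_d) − 1] = 76.6 × (1 + 0.0781 × 9.10) / [9.10 × (0.564 × 7.95 − 0.0781) − 1] = 131.0 / 39.09 = 3.352 mg/L.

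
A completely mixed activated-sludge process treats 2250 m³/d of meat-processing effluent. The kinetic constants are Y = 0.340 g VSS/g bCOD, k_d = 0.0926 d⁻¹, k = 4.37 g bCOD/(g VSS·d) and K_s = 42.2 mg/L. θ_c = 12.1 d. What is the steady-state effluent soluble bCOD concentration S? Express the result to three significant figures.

S ≈ 5.64 mg/L

From the Monod/SRT balance for a CMAS, S = K_s·(1+k_d θ_c)/[θ_c·(Y k − k_d) − 1] = 42.2 × (1 + 0.0926 × 12.1) / [12.1 × (0.340 × 4.37 − 0.0926) − 1] = 89.48 / 15.86 = 5.643 mg/L.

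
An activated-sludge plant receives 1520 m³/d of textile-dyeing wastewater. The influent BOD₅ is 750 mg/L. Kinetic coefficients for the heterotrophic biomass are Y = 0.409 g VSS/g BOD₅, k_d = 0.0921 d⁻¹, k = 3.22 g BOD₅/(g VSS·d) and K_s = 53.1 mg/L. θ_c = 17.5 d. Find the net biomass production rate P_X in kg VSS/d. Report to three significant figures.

P_X ≈ 177 kg VSS/d

Effluent substrate depends only on kinetics and SRT: S = K_s(1 + k_d θ_c) / [θ_c(Yk − k_d) − 1] = 53.1 × (1 + 0.0921 × 17.5) / [17.5 × (0.409 × 3.22 − 0.0921) − 1] = 138.7 / 20.44 = 6.786 mg/L.
The observed yield is Y_obs = Y/(1 + k_d·θ_c) = 0.409 / (1 + 0.0921 × 17.5) = 0.409 / 2.612 = 0.1566 g VSS per g BOD₅ removed.
Mass of BOD₅ removed per day: Q(S₀ − S) = 1520 × 743.2 g/m³ = 1130 kg/d.
P_X = Y_obs · Q(S₀ − S) = 0.1566 × 1130 = 176.9 kg VSS/d.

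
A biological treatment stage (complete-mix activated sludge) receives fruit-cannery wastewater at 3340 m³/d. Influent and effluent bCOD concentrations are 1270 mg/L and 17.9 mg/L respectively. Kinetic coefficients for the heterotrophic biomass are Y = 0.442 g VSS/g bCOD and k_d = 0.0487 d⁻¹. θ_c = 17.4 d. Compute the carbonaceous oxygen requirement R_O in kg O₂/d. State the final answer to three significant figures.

R_O ≈ 2760 kg O₂/d

Observed yield with endogenous decay: Y_obs = Y / (1 + k_d·θ_c) = 0.442 / (1 + 0.0487 × 17.4) = 0.442 / 1.847 = 0.2393 g VSS/g bCOD.
ΔS = 1270 − 17.9 = 1252 mg/L, so the substrate removal rate is 3340 × 1252/1000 = 4182 kg bCOD/d.
Biomass synthesised: P_X = Y_obs × 4182 = 1001 kg VSS/d.
R_O = Q·(S₀ − S) − 1.42·P_X = 4182 − 1.42 × 1001 = 2761 kg O₂/d.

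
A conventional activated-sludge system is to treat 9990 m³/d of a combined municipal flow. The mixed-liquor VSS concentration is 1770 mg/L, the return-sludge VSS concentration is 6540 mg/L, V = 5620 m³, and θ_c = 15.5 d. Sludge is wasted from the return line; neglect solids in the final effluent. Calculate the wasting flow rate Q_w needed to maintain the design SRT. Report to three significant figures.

θ_c = V·X/(Q_w·X_r) when wasting from the recycle, so Q_w = V·X/(θ_c·X_r) = 5620 × 1770 / (15.5 × 6540) = 98.13 m³/d.

Q_w ≈ 98.1 m³/d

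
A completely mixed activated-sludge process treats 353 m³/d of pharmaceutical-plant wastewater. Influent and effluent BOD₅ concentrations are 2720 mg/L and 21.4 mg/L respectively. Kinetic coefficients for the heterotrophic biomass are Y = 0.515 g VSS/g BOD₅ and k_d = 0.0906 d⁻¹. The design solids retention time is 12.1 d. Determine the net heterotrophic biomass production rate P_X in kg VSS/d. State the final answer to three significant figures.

Observed yield with endogenous decay: Y_obs = Y / (1 + k_d·θ_c) = 0.515 / (1 + 0.0906 × 12.1) = 0.515 / 2.096 = 0.2457 g VSS/g BOD₅.
ΔS = 2720 − 21.4 = 2699 mg/L, so the substrate removal rate is 353 × 2699/1000 = 952.6 kg BOD₅/d.
Net biomass production P_X = Y_obs × Q·(S₀ − S) = 0.2457 × 952.6 = 234.0 kg VSS/d.

P_X ≈ 234 kg VSS/d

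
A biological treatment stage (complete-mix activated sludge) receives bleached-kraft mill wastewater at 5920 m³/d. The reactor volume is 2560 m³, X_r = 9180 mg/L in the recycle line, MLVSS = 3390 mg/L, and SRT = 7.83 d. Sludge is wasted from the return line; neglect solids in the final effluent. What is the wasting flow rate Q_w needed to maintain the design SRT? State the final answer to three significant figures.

Q_w ≈ 121 m³/d

θ_c = V·X/(Q_w·X_r) when wasting from the recycle, so Q_w = V·X/(θ_c·X_r) = 2560 × 3390 / (7.83 × 9180) = 120.7 m³/d.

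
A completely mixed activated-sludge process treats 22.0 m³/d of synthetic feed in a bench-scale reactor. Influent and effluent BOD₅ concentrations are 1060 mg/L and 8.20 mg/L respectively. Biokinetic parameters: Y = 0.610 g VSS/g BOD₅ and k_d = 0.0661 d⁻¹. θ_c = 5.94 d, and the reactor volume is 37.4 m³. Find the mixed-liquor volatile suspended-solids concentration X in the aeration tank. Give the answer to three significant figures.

X ≈ 1610 mg/L

X = Y·Q·ΔS·θ_c / [V·(1 + k_d θ_c)] = 0.610 × 22.0 × (1060 − 8.20) × 5.94 / [37.4 × (1 + 0.0661 × 5.94)] = 1610 mg/L.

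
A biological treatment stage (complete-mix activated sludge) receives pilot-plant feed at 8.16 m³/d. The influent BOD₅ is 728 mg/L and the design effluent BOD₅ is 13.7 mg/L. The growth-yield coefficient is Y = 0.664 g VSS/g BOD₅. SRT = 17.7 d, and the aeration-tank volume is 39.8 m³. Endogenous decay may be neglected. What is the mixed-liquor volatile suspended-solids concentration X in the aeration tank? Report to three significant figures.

X ≈ 1720 mg/L

Without decay, X = Y Q (S₀−S) θ_c / V = 0.664 × 8.16 × (728 − 13.7) × 17.7 / 39.8 = 1721 mg/L.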